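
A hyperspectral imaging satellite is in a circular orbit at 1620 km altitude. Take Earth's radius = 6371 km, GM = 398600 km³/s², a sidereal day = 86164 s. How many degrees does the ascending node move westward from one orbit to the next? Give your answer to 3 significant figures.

29.7°

Semi-major axis a = 6371 + 1620 = 7991 km. Period T = 2π√(a³/μ) = 2π√(7991³/398600) = 7109.1 s = 118.48 min.
During one orbit Earth rotates (7109.1 / 86164) × 360° = 29.70°.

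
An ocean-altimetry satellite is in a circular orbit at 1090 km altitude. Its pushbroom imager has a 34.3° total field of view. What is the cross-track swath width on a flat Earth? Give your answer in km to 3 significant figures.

Half-angle = 34.3°/2 = 17.15°.
Swath width ≈ 2h·tan(θ/2) = 2 × 1090 × tan(17.15°) = 672.7 km.

673 km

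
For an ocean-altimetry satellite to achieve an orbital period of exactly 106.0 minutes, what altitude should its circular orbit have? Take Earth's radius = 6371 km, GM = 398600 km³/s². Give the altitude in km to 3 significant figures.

1050 km

T = 106.0 min = 6360.0 s.
From T = 2π√(a³/μ): a = (μ T²/4π²)^(1/3) = (398600 × 6360.0² / 4π²)^(1/3) = 7419 km.
Altitude h = a − R = 7419 − 6371 = 1048 km.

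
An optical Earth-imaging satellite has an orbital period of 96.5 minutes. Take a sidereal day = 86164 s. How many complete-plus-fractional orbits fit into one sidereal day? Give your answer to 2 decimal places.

T = 96.5 min = 5790.0 s.
Orbits per sidereal day = 86164 / 5790.0 = 14.882.

14.88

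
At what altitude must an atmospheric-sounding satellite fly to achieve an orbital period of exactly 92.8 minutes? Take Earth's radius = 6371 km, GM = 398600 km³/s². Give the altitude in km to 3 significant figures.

T = 92.8 min = 5568.0 s.
From T = 2π√(a³/μ): a = (μ T²/4π²)^(1/3) = (398600 × 5568.0² / 4π²)^(1/3) = 6790 km.
Altitude h = a − R = 6790 − 6371 = 419 km.

419 km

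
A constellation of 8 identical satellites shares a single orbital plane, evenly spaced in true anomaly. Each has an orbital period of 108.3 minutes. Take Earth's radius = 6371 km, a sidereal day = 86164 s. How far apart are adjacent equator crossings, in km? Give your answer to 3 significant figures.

377 km

T = 108.3 min = 6498.0 s.
Single-satellite node shift = (6498.0/86164) × 360° = 27.15°.
With 8 satellites evenly phased, successive equator crossings are 27.15/8 = 3.394° apart.
That is 3.394 × 111.2 = 377 km at the equator.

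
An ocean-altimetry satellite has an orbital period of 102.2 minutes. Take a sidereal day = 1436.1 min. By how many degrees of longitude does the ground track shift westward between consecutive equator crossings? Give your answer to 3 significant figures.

25.6°

T = 102.2 min = 6132.0 s.
During one orbit Earth rotates (6132.0 / 86166) × 360° = 25.62°.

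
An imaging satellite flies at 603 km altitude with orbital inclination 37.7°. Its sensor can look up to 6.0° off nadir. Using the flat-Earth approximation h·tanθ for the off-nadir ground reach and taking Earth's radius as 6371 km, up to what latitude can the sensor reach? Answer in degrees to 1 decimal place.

38.3°

For a prograde orbit the ground track reaches latitude ±i = ±37.7°.
Sensor half-swath on the ground ≈ 603·tan(6.0°) = 63 km = 0.57° of latitude.
Maximum observable latitude ≈ 37.7 + 0.57 = 38.3°.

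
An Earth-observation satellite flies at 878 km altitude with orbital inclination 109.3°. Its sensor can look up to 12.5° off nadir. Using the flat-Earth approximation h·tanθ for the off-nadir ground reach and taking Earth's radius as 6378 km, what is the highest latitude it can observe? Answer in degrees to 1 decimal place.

72.4°

Retrograde orbit: the ground track reaches ±(180° − i) = ±(180 − 109.3) = ±70.7°.
Sensor half-swath on the ground ≈ 878·tan(12.5°) = 195 km = 1.75° of latitude.
Maximum observable latitude ≈ 70.7 + 1.75 = 72.4°.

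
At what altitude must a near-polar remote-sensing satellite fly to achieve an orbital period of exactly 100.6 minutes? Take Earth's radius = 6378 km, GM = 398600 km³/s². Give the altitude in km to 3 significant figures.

787 km

T = 100.6 min = 6036.0 s.
From T = 2π√(a³/μ): a = (μ T²/4π²)^(1/3) = (398600 × 6036.0² / 4π²)^(1/3) = 7165 km.
Altitude h = a − R = 7165 − 6378 = 787 km.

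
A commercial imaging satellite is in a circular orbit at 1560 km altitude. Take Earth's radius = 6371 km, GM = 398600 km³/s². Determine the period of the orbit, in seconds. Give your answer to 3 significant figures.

Semi-major axis a = 6371 + 1560 = 7931 km. Period T = 2π√(a³/μ) = 2π√(7931³/398600) = 7029.2 s = 117.15 min.

7030 seconds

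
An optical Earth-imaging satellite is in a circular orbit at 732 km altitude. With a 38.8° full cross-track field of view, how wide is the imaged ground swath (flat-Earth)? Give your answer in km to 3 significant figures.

516 km

Half-angle = 38.8°/2 = 19.4°.
Swath width ≈ 2h·tan(θ/2) = 2 × 732 × tan(19.4°) = 515.6 km.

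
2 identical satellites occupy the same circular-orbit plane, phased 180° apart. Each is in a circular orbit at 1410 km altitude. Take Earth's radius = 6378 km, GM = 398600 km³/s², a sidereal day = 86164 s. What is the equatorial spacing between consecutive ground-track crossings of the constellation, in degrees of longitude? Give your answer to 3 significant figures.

14.3°

Semi-major axis a = 6378 + 1410 = 7788 km. Period T = 2π√(a³/μ) = 2π√(7788³/398600) = 6839.9 s = 114.00 min.
Single-satellite node shift = (6839.9/86164) × 360° = 28.58°.
With 2 satellites evenly phased, successive equator crossings are 28.58/2 = 14.289° apart.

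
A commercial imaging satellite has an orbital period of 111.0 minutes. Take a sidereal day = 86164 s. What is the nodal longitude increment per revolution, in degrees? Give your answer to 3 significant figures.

T = 111.0 min = 6660.0 s.
During one orbit Earth rotates (6660.0 / 86164) × 360° = 27.83°.

27.8°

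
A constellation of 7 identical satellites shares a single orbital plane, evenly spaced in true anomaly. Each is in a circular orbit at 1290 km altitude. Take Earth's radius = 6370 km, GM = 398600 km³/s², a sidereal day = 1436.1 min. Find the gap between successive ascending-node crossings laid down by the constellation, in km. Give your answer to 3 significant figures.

443 km

Semi-major axis a = 6370 + 1290 = 7660 km. Period T = 2π√(a³/μ) = 2π√(7660³/398600) = 6672.0 s = 111.20 min.
Single-satellite node shift = (6672.0/86166) × 360° = 27.88°.
With 7 satellites evenly phased, successive equator crossings are 27.88/7 = 3.982° apart.
That is 3.982 × 111.2 = 443 km at the equator.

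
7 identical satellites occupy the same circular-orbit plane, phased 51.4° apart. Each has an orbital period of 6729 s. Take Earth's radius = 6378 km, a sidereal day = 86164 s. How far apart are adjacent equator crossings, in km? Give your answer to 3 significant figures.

447 km

Single-satellite node shift = (6729.0/86164) × 360° = 28.11°.
With 7 satellites evenly phased, successive equator crossings are 28.11/7 = 4.016° apart.
That is 4.016 × 111.3 = 447 km at the equator.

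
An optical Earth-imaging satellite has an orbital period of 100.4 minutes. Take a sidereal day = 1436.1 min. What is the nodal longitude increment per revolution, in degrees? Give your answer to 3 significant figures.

25.2°

T = 100.4 min = 6024.0 s.
During one orbit Earth rotates (6024.0 / 86166) × 360° = 25.17°.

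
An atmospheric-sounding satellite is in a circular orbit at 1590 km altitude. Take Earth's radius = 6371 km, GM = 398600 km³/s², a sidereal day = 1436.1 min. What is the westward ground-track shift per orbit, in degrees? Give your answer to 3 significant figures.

29.5°

Semi-major axis a = 6371 + 1590 = 7961 km. Period T = 2π√(a³/μ) = 2π√(7961³/398600) = 7069.1 s = 117.82 min.
During one orbit Earth rotates (7069.1 / 86166) × 360° = 29.53°.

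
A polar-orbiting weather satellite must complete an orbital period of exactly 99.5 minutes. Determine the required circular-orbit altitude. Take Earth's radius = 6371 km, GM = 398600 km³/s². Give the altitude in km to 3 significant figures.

742 km

T = 99.5 min = 5970.0 s.
From T = 2π√(a³/μ): a = (μ T²/4π²)^(1/3) = (398600 × 5970.0² / 4π²)^(1/3) = 7113 km.
Altitude h = a − R = 7113 − 6371 = 742 km.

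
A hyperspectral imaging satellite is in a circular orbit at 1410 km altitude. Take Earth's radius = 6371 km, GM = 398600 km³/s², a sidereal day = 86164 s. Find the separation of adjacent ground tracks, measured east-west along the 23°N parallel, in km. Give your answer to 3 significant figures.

Semi-major axis a = 6371 + 1410 = 7781 km. Period T = 2π√(a³/μ) = 2π√(7781³/398600) = 6830.7 s = 113.84 min.
Node shift per orbit = (6830.7/86164) × 360° = 28.54°.
Equatorial spacing = 28.54 × 111.2 km/° = 3173 km.
At 23° latitude, spacing = 3173 × cos(23°) = 2921 km.

2920 km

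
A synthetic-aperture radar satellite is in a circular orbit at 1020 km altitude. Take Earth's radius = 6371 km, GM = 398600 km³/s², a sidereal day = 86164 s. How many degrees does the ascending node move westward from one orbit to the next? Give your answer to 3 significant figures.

26.4°

Semi-major axis a = 6371 + 1020 = 7391 km. Period T = 2π√(a³/μ) = 2π√(7391³/398600) = 6323.6 s = 105.39 min.
During one orbit Earth rotates (6323.6 / 86164) × 360° = 26.42°.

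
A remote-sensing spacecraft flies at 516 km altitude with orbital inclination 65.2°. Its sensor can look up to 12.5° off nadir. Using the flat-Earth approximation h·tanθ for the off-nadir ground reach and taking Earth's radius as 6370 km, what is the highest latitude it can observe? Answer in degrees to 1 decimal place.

For a prograde orbit the ground track reaches latitude ±i = ±65.2°.
Sensor half-swath on the ground ≈ 516·tan(12.5°) = 114 km = 1.03° of latitude.
Maximum observable latitude ≈ 65.2 + 1.03 = 66.2°.

66.2°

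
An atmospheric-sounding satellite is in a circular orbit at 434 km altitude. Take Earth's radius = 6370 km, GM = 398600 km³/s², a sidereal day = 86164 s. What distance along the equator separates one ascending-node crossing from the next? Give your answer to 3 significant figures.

Semi-major axis a = 6370 + 434 = 6804 km. Period T = 2π√(a³/μ) = 2π√(6804³/398600) = 5585.4 s = 93.09 min.
During one orbit Earth rotates (5585.4 / 86164) × 360° = 23.34°.
At the equator that is 23.34° × (2π·6370/360) km/° = 23.34 × 111.2 = 2594 km.

2590 km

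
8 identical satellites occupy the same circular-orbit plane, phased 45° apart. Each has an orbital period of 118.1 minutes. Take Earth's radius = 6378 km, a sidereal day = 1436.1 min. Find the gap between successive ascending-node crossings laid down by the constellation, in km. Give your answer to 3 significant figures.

412 km

T = 118.1 min = 7086.0 s.
Single-satellite node shift = (7086.0/86166) × 360° = 29.61°.
With 8 satellites evenly phased, successive equator crossings are 29.61/8 = 3.701° apart.
That is 3.701 × 111.3 = 412 km at the equator.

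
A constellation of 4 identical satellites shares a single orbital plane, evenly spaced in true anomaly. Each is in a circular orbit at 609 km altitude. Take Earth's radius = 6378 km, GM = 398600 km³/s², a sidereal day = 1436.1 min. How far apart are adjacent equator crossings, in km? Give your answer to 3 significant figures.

Semi-major axis a = 6378 + 609 = 6987 km. Period T = 2π√(a³/μ) = 2π√(6987³/398600) = 5812.3 s = 96.87 min.
Single-satellite node shift = (5812.3/86166) × 360° = 24.28°.
With 4 satellites evenly phased, successive equator crossings are 24.28/4 = 6.071° apart.
That is 6.071 × 111.3 = 676 km at the equator.

676 km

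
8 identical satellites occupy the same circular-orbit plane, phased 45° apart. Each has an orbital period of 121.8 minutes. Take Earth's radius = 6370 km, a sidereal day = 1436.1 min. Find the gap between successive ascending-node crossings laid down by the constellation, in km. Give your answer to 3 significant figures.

T = 121.8 min = 7308.0 s.
Single-satellite node shift = (7308.0/86166) × 360° = 30.53°.
With 8 satellites evenly phased, successive equator crossings are 30.53/8 = 3.817° apart.
That is 3.817 × 111.2 = 424 km at the equator.

424 km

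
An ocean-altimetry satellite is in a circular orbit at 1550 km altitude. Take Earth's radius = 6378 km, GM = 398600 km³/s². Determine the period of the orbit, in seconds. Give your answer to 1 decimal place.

Semi-major axis a = 6378 + 1550 = 7928 km. Period T = 2π√(a³/μ) = 2π√(7928³/398600) = 7025.2 s = 117.09 min.

7025.2 seconds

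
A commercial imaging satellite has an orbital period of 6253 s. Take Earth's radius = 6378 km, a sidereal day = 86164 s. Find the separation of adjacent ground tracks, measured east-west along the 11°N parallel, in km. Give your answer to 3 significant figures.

2850 km

Node shift per orbit = (6253.0/86164) × 360° = 26.13°.
Equatorial spacing = 26.13 × 111.3 km/° = 2908 km.
At 11° latitude, spacing = 2908 × cos(11°) = 2855 km.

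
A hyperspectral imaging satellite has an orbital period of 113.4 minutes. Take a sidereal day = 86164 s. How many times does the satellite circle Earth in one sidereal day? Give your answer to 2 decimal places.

12.66

T = 113.4 min = 6804.0 s.
Orbits per sidereal day = 86164 / 6804.0 = 12.664.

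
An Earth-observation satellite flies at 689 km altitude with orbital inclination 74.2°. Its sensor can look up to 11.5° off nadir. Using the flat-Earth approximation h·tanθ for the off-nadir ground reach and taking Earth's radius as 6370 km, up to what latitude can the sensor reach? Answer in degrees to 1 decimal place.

For a prograde orbit the ground track reaches latitude ±i = ±74.2°.
Sensor half-swath on the ground ≈ 689·tan(11.5°) = 140 km = 1.26° of latitude.
Maximum observable latitude ≈ 74.2 + 1.26 = 75.5°.

75.5°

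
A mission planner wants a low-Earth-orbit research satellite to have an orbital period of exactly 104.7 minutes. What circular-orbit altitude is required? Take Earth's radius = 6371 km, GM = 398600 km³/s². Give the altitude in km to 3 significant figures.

T = 104.7 min = 6282.0 s.
From T = 2π√(a³/μ): a = (μ T²/4π²)^(1/3) = (398600 × 6282.0² / 4π²)^(1/3) = 7359 km.
Altitude h = a − R = 7359 − 6371 = 988 km.

988 km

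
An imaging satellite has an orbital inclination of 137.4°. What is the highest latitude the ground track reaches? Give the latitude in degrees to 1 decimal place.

Retrograde orbit: the ground track reaches ±(180° − i) = ±(180 − 137.4) = ±42.6°.

42.6°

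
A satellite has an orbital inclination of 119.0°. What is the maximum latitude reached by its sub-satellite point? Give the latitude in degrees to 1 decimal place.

61.0°

Retrograde orbit: the ground track reaches ±(180° − i) = ±(180 − 119.0) = ±61.0°.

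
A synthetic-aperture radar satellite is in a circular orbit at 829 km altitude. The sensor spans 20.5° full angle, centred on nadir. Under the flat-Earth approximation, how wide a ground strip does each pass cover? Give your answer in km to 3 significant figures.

300 km

Half-angle = 20.5°/2 = 10.25°.
Swath width ≈ 2h·tan(θ/2) = 2 × 829 × tan(10.25°) = 299.8 km.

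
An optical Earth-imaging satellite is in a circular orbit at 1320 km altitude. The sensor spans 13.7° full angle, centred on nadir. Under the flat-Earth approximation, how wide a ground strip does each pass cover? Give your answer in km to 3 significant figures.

Half-angle = 13.7°/2 = 6.85°.
Swath width ≈ 2h·tan(θ/2) = 2 × 1320 × tan(6.85°) = 317.1 km.

317 km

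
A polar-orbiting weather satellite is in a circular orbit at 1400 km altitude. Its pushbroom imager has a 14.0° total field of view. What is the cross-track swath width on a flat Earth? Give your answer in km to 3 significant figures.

344 km

Half-angle = 14.0°/2 = 7°.
Swath width ≈ 2h·tan(θ/2) = 2 × 1400 × tan(7°) = 343.8 km.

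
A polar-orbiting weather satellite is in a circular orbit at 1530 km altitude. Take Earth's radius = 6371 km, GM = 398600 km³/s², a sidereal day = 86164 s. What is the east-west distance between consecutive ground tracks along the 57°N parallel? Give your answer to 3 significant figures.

1770 km

Semi-major axis a = 6371 + 1530 = 7901 km. Period T = 2π√(a³/μ) = 2π√(7901³/398600) = 6989.3 s = 116.49 min.
Node shift per orbit = (6989.3/86164) × 360° = 29.20°.
Equatorial spacing = 29.20 × 111.2 km/° = 3247 km.
At 57° latitude, spacing = 3247 × cos(57°) = 1768 km.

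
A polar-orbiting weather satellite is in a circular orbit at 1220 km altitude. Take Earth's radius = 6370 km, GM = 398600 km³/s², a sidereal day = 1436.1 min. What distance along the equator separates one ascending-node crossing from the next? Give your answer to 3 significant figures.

3060 km

Semi-major axis a = 6370 + 1220 = 7590 km. Period T = 2π√(a³/μ) = 2π√(7590³/398600) = 6580.7 s = 109.68 min.
During one orbit Earth rotates (6580.7 / 86166) × 360° = 27.49°.
At the equator that is 27.49° × (2π·6370/360) km/° = 27.49 × 111.2 = 3057 km.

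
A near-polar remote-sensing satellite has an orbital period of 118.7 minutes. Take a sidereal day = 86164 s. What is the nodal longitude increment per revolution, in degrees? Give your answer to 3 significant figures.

T = 118.7 min = 7122.0 s.
During one orbit Earth rotates (7122.0 / 86164) × 360° = 29.76°.

29.8°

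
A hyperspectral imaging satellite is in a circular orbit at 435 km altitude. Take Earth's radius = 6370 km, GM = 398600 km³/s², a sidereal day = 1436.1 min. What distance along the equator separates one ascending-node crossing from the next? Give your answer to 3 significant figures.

2590 km

Semi-major axis a = 6370 + 435 = 6805 km. Period T = 2π√(a³/μ) = 2π√(6805³/398600) = 5586.7 s = 93.11 min.
During one orbit Earth rotates (5586.7 / 86166) × 360° = 23.34°.
At the equator that is 23.34° × (2π·6370/360) km/° = 23.34 × 111.2 = 2595 km.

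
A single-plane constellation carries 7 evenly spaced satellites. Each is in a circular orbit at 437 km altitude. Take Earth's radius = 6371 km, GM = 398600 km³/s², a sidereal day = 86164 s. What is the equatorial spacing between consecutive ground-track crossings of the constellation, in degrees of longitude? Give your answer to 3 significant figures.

3.34°

Semi-major axis a = 6371 + 437 = 6808 km. Period T = 2π√(a³/μ) = 2π√(6808³/398600) = 5590.4 s = 93.17 min.
Single-satellite node shift = (5590.4/86164) × 360° = 23.36°.
With 7 satellites evenly phased, successive equator crossings are 23.36/7 = 3.337° apart.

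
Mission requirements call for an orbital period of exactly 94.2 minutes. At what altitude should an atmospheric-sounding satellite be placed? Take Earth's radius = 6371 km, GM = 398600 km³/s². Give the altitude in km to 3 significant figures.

487 km

T = 94.2 min = 5652.0 s.
From T = 2π√(a³/μ): a = (μ T²/4π²)^(1/3) = (398600 × 5652.0² / 4π²)^(1/3) = 6858 km.
Altitude h = a − R = 6858 − 6371 = 487 km.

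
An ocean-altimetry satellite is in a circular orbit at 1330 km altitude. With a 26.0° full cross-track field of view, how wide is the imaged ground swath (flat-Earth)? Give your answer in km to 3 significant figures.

614 km

Half-angle = 26.0°/2 = 13°.
Swath width ≈ 2h·tan(θ/2) = 2 × 1330 × tan(13°) = 614.1 km.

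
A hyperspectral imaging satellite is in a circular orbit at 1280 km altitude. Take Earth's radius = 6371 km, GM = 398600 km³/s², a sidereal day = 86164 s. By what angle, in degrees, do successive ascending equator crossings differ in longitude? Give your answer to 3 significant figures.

27.8°

Semi-major axis a = 6371 + 1280 = 7651 km. Period T = 2π√(a³/μ) = 2π√(7651³/398600) = 6660.2 s = 111.00 min.
During one orbit Earth rotates (6660.2 / 86164) × 360° = 27.83°.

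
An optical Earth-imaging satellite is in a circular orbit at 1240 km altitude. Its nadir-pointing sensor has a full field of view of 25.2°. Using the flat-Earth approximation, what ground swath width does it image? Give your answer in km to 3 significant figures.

554 km

Half-angle = 25.2°/2 = 12.6°.
Swath width ≈ 2h·tan(θ/2) = 2 × 1240 × tan(12.6°) = 554.3 km.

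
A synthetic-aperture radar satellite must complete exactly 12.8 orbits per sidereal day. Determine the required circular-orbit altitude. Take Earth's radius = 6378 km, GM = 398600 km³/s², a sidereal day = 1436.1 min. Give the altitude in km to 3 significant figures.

1330 km

Required period T = 86166 / 12.8 = 6731.7 s.
From T = 2π√(a³/μ): a = (μ T²/4π²)^(1/3) = (398600 × 6731.7² / 4π²)^(1/3) = 7706 km.
Altitude h = a − R = 7706 − 6378 = 1328 km.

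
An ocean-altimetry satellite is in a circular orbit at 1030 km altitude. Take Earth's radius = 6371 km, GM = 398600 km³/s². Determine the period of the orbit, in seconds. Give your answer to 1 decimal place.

6336.5 seconds

Semi-major axis a = 6371 + 1030 = 7401 km. Period T = 2π√(a³/μ) = 2π√(7401³/398600) = 6336.5 s = 105.61 min.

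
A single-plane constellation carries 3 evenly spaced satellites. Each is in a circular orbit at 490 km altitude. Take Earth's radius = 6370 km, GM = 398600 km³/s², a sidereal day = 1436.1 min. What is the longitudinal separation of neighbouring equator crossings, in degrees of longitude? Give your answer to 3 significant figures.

Semi-major axis a = 6370 + 490 = 6860 km. Period T = 2π√(a³/μ) = 2π√(6860³/398600) = 5654.5 s = 94.24 min.
Single-satellite node shift = (5654.5/86166) × 360° = 23.62°.
With 3 satellites evenly phased, successive equator crossings are 23.62/3 = 7.875° apart.

7.87°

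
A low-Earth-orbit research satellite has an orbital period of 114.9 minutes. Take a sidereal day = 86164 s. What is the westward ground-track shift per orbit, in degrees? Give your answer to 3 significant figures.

T = 114.9 min = 6894.0 s.
During one orbit Earth rotates (6894.0 / 86164) × 360° = 28.80°.

28.8°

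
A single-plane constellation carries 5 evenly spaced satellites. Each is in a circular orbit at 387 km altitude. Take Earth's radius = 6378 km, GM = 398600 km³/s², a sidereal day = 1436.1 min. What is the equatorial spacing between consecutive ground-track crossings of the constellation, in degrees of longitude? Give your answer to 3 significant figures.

4.63°

Semi-major axis a = 6378 + 387 = 6765 km. Period T = 2π√(a³/μ) = 2π√(6765³/398600) = 5537.5 s = 92.29 min.
Single-satellite node shift = (5537.5/86166) × 360° = 23.14°.
With 5 satellites evenly phased, successive equator crossings are 23.14/5 = 4.627° apart.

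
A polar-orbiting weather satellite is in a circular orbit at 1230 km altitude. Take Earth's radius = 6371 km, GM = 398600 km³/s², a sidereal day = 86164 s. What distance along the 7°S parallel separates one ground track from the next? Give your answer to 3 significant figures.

3040 km

Semi-major axis a = 6371 + 1230 = 7601 km. Period T = 2π√(a³/μ) = 2π√(7601³/398600) = 6595.0 s = 109.92 min.
Node shift per orbit = (6595.0/86164) × 360° = 27.55°.
Equatorial spacing = 27.55 × 111.2 km/° = 3064 km.
At 7° latitude, spacing = 3064 × cos(7°) = 3041 km.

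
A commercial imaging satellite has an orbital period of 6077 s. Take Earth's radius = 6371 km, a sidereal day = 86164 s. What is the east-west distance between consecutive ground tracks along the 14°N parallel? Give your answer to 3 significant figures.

Node shift per orbit = (6077.0/86164) × 360° = 25.39°.
Equatorial spacing = 25.39 × 111.2 km/° = 2823 km.
At 14° latitude, spacing = 2823 × cos(14°) = 2739 km.

2740 km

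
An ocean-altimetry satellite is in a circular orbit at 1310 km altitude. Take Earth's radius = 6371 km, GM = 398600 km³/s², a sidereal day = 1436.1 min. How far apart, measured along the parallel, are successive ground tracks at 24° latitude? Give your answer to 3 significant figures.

Semi-major axis a = 6371 + 1310 = 7681 km. Period T = 2π√(a³/μ) = 2π√(7681³/398600) = 6699.4 s = 111.66 min.
Node shift per orbit = (6699.4/86166) × 360° = 27.99°.
Equatorial spacing = 27.99 × 111.2 km/° = 3112 km.
At 24° latitude, spacing = 3112 × cos(24°) = 2843 km.

2840 km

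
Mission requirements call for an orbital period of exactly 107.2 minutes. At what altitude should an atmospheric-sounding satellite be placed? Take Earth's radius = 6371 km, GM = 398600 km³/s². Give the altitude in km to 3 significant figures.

1100 km

T = 107.2 min = 6432.0 s.
From T = 2π√(a³/μ): a = (μ T²/4π²)^(1/3) = (398600 × 6432.0² / 4π²)^(1/3) = 7475 km.
Altitude h = a − R = 7475 − 6371 = 1104 km.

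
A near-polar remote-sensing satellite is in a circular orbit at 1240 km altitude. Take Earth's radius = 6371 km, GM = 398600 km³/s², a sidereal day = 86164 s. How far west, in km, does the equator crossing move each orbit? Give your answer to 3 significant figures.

Semi-major axis a = 6371 + 1240 = 7611 km. Period T = 2π√(a³/μ) = 2π√(7611³/398600) = 6608.1 s = 110.13 min.
During one orbit Earth rotates (6608.1 / 86164) × 360° = 27.61°.
At the equator that is 27.61° × (2π·6371/360) km/° = 27.61 × 111.2 = 3070 km.

3070 km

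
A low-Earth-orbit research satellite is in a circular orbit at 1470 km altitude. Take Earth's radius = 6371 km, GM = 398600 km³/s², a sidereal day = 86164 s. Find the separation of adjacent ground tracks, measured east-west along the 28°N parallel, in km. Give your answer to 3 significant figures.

2830 km

Semi-major axis a = 6371 + 1470 = 7841 km. Period T = 2π√(a³/μ) = 2π√(7841³/398600) = 6909.8 s = 115.16 min.
Node shift per orbit = (6909.8/86164) × 360° = 28.87°.
Equatorial spacing = 28.87 × 111.2 km/° = 3210 km.
At 28° latitude, spacing = 3210 × cos(28°) = 2834 km.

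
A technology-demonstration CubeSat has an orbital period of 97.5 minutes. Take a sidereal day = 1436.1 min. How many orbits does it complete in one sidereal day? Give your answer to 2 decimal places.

T = 97.5 min = 5850.0 s.
Orbits per sidereal day = 86166 / 5850.0 = 14.729.

14.73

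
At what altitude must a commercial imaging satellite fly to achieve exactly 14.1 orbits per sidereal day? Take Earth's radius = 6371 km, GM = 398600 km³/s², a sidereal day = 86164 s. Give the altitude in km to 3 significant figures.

853 km

Required period T = 86164 / 14.1 = 6110.9 s.
From T = 2π√(a³/μ): a = (μ T²/4π²)^(1/3) = (398600 × 6110.9² / 4π²)^(1/3) = 7224 km.
Altitude h = a − R = 7224 − 6371 = 853 km.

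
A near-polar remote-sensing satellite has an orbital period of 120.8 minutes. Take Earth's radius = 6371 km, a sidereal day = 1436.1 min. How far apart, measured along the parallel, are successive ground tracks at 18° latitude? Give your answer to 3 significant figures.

3200 km

T = 120.8 min = 7248.0 s.
Node shift per orbit = (7248.0/86166) × 360° = 30.28°.
Equatorial spacing = 30.28 × 111.2 km/° = 3367 km.
At 18° latitude, spacing = 3367 × cos(18°) = 3202 km.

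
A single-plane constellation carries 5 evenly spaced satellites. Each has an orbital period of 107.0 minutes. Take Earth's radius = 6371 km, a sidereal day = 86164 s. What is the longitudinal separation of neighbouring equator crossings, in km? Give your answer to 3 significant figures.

597 km

T = 107.0 min = 6420.0 s.
Single-satellite node shift = (6420.0/86164) × 360° = 26.82°.
With 5 satellites evenly phased, successive equator crossings are 26.82/5 = 5.365° apart.
That is 5.365 × 111.2 = 597 km at the equator.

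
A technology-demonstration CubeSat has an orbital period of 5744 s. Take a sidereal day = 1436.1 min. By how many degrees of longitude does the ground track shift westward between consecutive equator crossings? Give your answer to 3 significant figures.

24.0°

During one orbit Earth rotates (5744.0 / 86166) × 360° = 24.00°.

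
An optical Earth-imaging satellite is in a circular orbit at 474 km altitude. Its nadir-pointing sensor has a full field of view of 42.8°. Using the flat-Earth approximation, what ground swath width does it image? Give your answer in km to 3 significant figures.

Half-angle = 42.8°/2 = 21.4°.
Swath width ≈ 2h·tan(θ/2) = 2 × 474 × tan(21.4°) = 371.5 km.

372 km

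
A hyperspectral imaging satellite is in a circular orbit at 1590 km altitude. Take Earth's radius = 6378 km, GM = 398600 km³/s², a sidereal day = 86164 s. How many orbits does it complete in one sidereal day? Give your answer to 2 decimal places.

Semi-major axis a = 6378 + 1590 = 7968 km. Period T = 2π√(a³/μ) = 2π√(7968³/398600) = 7078.4 s = 117.97 min.
Orbits per sidereal day = 86164 / 7078.4 = 12.173.

12.17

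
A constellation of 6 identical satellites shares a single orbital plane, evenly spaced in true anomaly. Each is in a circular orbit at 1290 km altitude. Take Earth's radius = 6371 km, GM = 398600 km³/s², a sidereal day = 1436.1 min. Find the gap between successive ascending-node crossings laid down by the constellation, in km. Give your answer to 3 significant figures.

Semi-major axis a = 6371 + 1290 = 7661 km. Period T = 2π√(a³/μ) = 2π√(7661³/398600) = 6673.3 s = 111.22 min.
Single-satellite node shift = (6673.3/86166) × 360° = 27.88°.
With 6 satellites evenly phased, successive equator crossings are 27.88/6 = 4.647° apart.
That is 4.647 × 111.2 = 517 km at the equator.

517 km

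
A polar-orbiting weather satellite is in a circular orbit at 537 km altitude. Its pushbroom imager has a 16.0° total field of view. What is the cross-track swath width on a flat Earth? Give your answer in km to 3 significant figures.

Half-angle = 16.0°/2 = 8°.
Swath width ≈ 2h·tan(θ/2) = 2 × 537 × tan(8°) = 150.9 km.

151 km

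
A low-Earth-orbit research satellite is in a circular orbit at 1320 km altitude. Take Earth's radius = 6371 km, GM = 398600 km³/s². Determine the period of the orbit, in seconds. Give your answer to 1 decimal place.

Semi-major axis a = 6371 + 1320 = 7691 km. Period T = 2π√(a³/μ) = 2π√(7691³/398600) = 6712.5 s = 111.88 min.

6712.5 seconds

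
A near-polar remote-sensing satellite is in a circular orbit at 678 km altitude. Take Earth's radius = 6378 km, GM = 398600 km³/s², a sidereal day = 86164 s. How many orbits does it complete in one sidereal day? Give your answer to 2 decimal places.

Semi-major axis a = 6378 + 678 = 7056 km. Period T = 2π√(a³/μ) = 2π√(7056³/398600) = 5898.6 s = 98.31 min.
Orbits per sidereal day = 86164 / 5898.6 = 14.608.

14.61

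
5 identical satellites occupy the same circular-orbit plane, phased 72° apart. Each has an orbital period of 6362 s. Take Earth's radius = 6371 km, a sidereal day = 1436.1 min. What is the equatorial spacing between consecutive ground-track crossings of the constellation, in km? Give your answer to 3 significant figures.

591 km

Single-satellite node shift = (6362.0/86166) × 360° = 26.58°.
With 5 satellites evenly phased, successive equator crossings are 26.58/5 = 5.316° apart.
That is 5.316 × 111.2 = 591 km at the equator.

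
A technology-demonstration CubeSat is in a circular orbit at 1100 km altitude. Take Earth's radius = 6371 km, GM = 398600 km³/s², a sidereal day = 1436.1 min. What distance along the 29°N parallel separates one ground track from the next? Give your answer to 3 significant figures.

2610 km

Semi-major axis a = 6371 + 1100 = 7471 km. Period T = 2π√(a³/μ) = 2π√(7471³/398600) = 6426.6 s = 107.11 min.
Node shift per orbit = (6426.6/86166) × 360° = 26.85°.
Equatorial spacing = 26.85 × 111.2 km/° = 2986 km.
At 29° latitude, spacing = 2986 × cos(29°) = 2611 km.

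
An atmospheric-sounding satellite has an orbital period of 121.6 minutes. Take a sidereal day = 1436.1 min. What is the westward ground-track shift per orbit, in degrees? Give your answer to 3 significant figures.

T = 121.6 min = 7296.0 s.
During one orbit Earth rotates (7296.0 / 86166) × 360° = 30.48°.

30.5°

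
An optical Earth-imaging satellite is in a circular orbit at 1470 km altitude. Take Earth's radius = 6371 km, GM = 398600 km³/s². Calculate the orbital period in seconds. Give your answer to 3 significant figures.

6910 seconds

Semi-major axis a = 6371 + 1470 = 7841 km. Period T = 2π√(a³/μ) = 2π√(7841³/398600) = 6909.8 s = 115.16 min.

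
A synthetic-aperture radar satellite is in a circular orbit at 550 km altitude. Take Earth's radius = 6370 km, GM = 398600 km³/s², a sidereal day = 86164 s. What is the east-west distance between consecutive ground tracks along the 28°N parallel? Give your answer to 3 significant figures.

2350 km

Semi-major axis a = 6370 + 550 = 6920 km. Period T = 2π√(a³/μ) = 2π√(6920³/398600) = 5728.9 s = 95.48 min.
Node shift per orbit = (5728.9/86164) × 360° = 23.94°.
Equatorial spacing = 23.94 × 111.2 km/° = 2661 km.
At 28° latitude, spacing = 2661 × cos(28°) = 2350 km.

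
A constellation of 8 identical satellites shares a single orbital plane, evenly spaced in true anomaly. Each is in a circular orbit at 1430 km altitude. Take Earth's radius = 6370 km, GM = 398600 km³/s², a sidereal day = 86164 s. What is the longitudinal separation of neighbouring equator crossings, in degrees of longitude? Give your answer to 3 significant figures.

Semi-major axis a = 6370 + 1430 = 7800 km. Period T = 2π√(a³/μ) = 2π√(7800³/398600) = 6855.7 s = 114.26 min.
Single-satellite node shift = (6855.7/86164) × 360° = 28.64°.
With 8 satellites evenly phased, successive equator crossings are 28.64/8 = 3.580° apart.

3.58°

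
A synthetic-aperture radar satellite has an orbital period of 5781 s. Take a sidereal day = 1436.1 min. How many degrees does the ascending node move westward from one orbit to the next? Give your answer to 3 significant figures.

24.2°

During one orbit Earth rotates (5781.0 / 86166) × 360° = 24.15°.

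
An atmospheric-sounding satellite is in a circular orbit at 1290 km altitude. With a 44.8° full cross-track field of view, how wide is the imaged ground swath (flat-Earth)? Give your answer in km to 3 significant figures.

1060 km

Half-angle = 44.8°/2 = 22.4°.
Swath width ≈ 2h·tan(θ/2) = 2 × 1290 × tan(22.4°) = 1063.4 km.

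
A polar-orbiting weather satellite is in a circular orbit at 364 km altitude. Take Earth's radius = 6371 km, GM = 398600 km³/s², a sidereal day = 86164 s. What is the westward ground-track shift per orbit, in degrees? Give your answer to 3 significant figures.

Semi-major axis a = 6371 + 364 = 6735 km. Period T = 2π√(a³/μ) = 2π√(6735³/398600) = 5500.7 s = 91.68 min.
During one orbit Earth rotates (5500.7 / 86164) × 360° = 22.98°.

23.0°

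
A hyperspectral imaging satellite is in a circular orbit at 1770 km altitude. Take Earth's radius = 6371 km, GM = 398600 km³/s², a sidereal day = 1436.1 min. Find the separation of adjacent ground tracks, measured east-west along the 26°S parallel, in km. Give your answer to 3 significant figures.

3050 km

Semi-major axis a = 6371 + 1770 = 8141 km. Period T = 2π√(a³/μ) = 2π√(8141³/398600) = 7310.2 s = 121.84 min.
Node shift per orbit = (7310.2/86166) × 360° = 30.54°.
Equatorial spacing = 30.54 × 111.2 km/° = 3396 km.
At 26° latitude, spacing = 3396 × cos(26°) = 3052 km.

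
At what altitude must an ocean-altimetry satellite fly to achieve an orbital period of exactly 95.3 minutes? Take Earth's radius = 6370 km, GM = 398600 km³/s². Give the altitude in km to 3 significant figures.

541 km

T = 95.3 min = 5718.0 s.
From T = 2π√(a³/μ): a = (μ T²/4π²)^(1/3) = (398600 × 5718.0² / 4π²)^(1/3) = 6911 km.
Altitude h = a − R = 6911 − 6370 = 541 km.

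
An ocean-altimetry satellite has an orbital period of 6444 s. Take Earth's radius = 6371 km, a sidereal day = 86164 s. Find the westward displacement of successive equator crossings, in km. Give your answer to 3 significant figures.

2990 km

During one orbit Earth rotates (6444.0 / 86164) × 360° = 26.92°.
At the equator that is 26.92° × (2π·6371/360) km/° = 26.92 × 111.2 = 2994 km.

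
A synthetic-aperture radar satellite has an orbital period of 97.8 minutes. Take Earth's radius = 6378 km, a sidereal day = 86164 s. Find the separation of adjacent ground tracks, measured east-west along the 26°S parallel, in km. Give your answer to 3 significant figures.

2450 km

T = 97.8 min = 5868.0 s.
Node shift per orbit = (5868.0/86164) × 360° = 24.52°.
Equatorial spacing = 24.52 × 111.3 km/° = 2729 km.
At 26° latitude, spacing = 2729 × cos(26°) = 2453 km.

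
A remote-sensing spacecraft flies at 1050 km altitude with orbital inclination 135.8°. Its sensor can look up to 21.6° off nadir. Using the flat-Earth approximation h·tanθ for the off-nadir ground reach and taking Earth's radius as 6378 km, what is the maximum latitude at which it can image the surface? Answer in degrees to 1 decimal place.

47.9°

Retrograde orbit: the ground track reaches ±(180° − i) = ±(180 − 135.8) = ±44.2°.
Sensor half-swath on the ground ≈ 1050·tan(21.6°) = 416 km = 3.73° of latitude.
Maximum observable latitude ≈ 44.2 + 3.73 = 47.9°.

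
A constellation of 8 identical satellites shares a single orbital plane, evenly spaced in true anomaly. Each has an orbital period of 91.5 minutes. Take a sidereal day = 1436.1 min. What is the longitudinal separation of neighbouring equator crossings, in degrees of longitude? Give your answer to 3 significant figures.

2.87°

T = 91.5 min = 5490.0 s.
Single-satellite node shift = (5490.0/86166) × 360° = 22.94°.
With 8 satellites evenly phased, successive equator crossings are 22.94/8 = 2.867° apart.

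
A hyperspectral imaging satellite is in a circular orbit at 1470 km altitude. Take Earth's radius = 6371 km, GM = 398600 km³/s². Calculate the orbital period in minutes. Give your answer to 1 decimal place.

115.2 min

Semi-major axis a = 6371 + 1470 = 7841 km. Period T = 2π√(a³/μ) = 2π√(7841³/398600) = 6909.8 s = 115.16 min.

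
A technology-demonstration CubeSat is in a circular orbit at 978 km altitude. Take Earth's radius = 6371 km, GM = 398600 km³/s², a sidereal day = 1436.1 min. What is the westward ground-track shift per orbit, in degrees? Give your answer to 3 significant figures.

Semi-major axis a = 6371 + 978 = 7349 km. Period T = 2π√(a³/μ) = 2π√(7349³/398600) = 6269.8 s = 104.50 min.
During one orbit Earth rotates (6269.8 / 86166) × 360° = 26.20°.

26.2°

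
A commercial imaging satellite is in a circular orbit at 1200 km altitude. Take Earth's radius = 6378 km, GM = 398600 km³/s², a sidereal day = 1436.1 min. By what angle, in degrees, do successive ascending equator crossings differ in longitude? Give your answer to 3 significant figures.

Semi-major axis a = 6378 + 1200 = 7578 km. Period T = 2π√(a³/μ) = 2π√(7578³/398600) = 6565.1 s = 109.42 min.
During one orbit Earth rotates (6565.1 / 86166) × 360° = 27.43°.

27.4°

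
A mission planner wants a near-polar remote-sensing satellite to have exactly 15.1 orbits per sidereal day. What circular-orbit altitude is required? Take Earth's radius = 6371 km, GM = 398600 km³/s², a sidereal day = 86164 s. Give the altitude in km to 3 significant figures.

531 km

Required period T = 86164 / 15.1 = 5706.2 s.
From T = 2π√(a³/μ): a = (μ T²/4π²)^(1/3) = (398600 × 5706.2² / 4π²)^(1/3) = 6902 km.
Altitude h = a − R = 6902 − 6371 = 531 km.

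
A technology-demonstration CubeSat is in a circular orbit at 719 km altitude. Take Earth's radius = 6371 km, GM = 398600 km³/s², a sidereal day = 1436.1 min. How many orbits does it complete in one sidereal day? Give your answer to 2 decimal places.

14.50

Semi-major axis a = 6371 + 719 = 7090 km. Period T = 2π√(a³/μ) = 2π√(7090³/398600) = 5941.3 s = 99.02 min.
Orbits per sidereal day = 86166 / 5941.3 = 14.503.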